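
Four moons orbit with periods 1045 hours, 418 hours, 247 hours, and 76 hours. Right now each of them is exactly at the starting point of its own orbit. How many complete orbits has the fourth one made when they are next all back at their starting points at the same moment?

715 orbits

All finish a whole number of cycles simultaneously at t = LCM of the periods.
1045 = 5 × 11 × 19
418 = 2 × 11 × 19
247 = 13 × 19
76 = 2^2 × 19
LCM(1045, 418, 247, 76) = 2^2 × 5 × 11 × 13 × 19 = 54340.
Orbits for period 76: 54340 / 76 = 715.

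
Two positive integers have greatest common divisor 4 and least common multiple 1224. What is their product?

For any two positive integers, gcd × lcm = product = 4 × 1224 = 4896.

4896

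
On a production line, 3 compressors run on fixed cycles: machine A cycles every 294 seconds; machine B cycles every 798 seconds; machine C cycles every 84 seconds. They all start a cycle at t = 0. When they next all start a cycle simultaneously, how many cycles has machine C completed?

All finish a whole number of cycles simultaneously at t = LCM of the periods.
294 = 2 × 3 × 7^2
798 = 2 × 3 × 7 × 19
84 = 2^2 × 3 × 7
LCM(294, 798, 84) = 2^2 × 3 × 7^2 × 19 = 11172.
Cycles for period 84: 11172 / 84 = 133.

133 cycles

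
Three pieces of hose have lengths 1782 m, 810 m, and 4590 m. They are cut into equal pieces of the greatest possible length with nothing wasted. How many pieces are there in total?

Piece length = gcd(1782, 810, 4590).
1782 = 2 × 3^4 × 11
810 = 2 × 3^4 × 5
4590 = 2 × 3^3 × 5 × 17
gcd(1782, 810, 4590) = 2 × 3^3 = 54.
Total pieces = 1782/54 + 810/54 + 4590/54 = 33 + 15 + 85 = 133.

133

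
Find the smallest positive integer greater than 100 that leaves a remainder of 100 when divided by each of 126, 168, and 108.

1612

N − 100 must be a common multiple of 126, 168, and 108.
126 = 2 × 3^2 × 7
168 = 2^3 × 3 × 7
108 = 2^2 × 3^3
LCM(126, 168, 108) = 2^3 × 3^3 × 7 = 1512.
Smallest N > 100 is LCM + 100 = 1512 + 100 = 1612.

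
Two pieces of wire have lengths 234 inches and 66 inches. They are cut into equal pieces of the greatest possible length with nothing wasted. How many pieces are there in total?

50

Piece length = gcd(234, 66).
234 = 2 × 3^2 × 13
66 = 2 × 3 × 11
gcd(234, 66) = 2 × 3 = 6.
Total pieces = 234/6 + 66/6 = 39 + 11 = 50.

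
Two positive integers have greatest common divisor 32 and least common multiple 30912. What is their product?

For any two positive integers, gcd × lcm = product = 32 × 30912 = 989184.

989184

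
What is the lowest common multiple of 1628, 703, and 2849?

1628 = 2^2 × 11 × 37
703 = 19 × 37
2849 = 7 × 11 × 37
LCM(1628, 703, 2849) = 2^2 × 7 × 11 × 19 × 37 = 216524.

216524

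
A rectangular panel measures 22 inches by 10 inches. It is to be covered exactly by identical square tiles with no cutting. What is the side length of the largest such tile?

By the Euclidean algorithm:
22 = 2 × 10 + 2
10 = 5 × 2 + 0
gcd(22, 10) = 2.

2 inches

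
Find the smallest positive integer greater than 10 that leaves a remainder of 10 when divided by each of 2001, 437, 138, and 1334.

76048

N − 10 must be a common multiple of 2001, 437, 138, and 1334.
2001 = 3 × 23 × 29
437 = 19 × 23
138 = 2 × 3 × 23
1334 = 2 × 23 × 29
LCM(2001, 437, 138, 1334) = 2 × 3 × 19 × 23 × 29 = 76038.
Smallest N > 10 is LCM + 10 = 76038 + 10 = 76048.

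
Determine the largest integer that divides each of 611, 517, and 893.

611 = 13 × 47
517 = 11 × 47
893 = 19 × 47
gcd(611, 517, 893) = 47.

47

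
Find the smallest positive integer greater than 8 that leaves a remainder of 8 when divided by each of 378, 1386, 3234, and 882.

29114

N − 8 must be a common multiple of 378, 1386, 3234, and 882.
378 = 2 × 3^3 × 7
1386 = 2 × 3^2 × 7 × 11
3234 = 2 × 3 × 7^2 × 11
882 = 2 × 3^2 × 7^2
LCM(378, 1386, 3234, 882) = 2 × 3^3 × 7^2 × 11 = 29106.
Smallest N > 8 is LCM + 8 = 29106 + 8 = 29114.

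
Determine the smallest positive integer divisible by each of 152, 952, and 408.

152 = 2^3 × 19
952 = 2^3 × 7 × 17
408 = 2^3 × 3 × 17
LCM(152, 952, 408) = 2^3 × 3 × 7 × 17 × 19 = 54264.

54264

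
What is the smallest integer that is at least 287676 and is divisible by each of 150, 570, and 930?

The integer must be a common multiple of 150, 570, and 930, so a multiple of their LCM.
150 = 2 × 3 × 5^2
570 = 2 × 3 × 5 × 19
930 = 2 × 3 × 5 × 31
LCM(150, 570, 930) = 2 × 3 × 5^2 × 19 × 31 = 88350.
Smallest multiple of 88350 that is ≥ 287676: ⌈287676/88350⌉ × 88350 = 4 × 88350 = 353400.

353400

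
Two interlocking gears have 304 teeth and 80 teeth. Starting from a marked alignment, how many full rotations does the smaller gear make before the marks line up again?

19 rotations

They are all back at their starting positions together after one LCM of the periods.
304 = 2^4 × 19
80 = 2^4 × 5
LCM(304, 80) = 2^4 × 5 × 19 = 1520.
Rotations for period 80: 1520 / 80 = 19.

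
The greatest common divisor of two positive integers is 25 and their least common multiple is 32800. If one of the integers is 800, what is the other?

For two integers, gcd × lcm = product, so the other is (25 × 32800) / 800 = 820000 / 800 = 1025.

1025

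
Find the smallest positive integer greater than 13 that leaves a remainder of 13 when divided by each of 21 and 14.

N − 13 must be a common multiple of 21 and 14.
21 = 3 × 7
14 = 2 × 7
LCM(21, 14) = 2 × 3 × 7 = 42.
Smallest N > 13 is LCM + 13 = 42 + 13 = 55.

55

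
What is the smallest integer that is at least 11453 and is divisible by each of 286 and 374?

The integer must be a common multiple of 286 and 374, so a multiple of their LCM.
286 = 2 × 11 × 13
374 = 2 × 11 × 17
LCM(286, 374) = 2 × 11 × 13 × 17 = 4862.
Smallest multiple of 4862 that is ≥ 11453: ⌈11453/4862⌉ × 4862 = 3 × 4862 = 14586.

14586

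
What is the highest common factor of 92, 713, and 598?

92 = 2^2 × 23
713 = 23 × 31
598 = 2 × 13 × 23
gcd(92, 713, 598) = 23.

23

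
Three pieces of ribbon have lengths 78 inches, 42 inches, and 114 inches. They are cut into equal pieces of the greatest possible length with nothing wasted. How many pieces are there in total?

39

Piece length = gcd(78, 42, 114).
78 = 2 × 3 × 13
42 = 2 × 3 × 7
114 = 2 × 3 × 19
gcd(78, 42, 114) = 2 × 3 = 6.
Total pieces = 78/6 + 42/6 + 114/6 = 13 + 7 + 19 = 39.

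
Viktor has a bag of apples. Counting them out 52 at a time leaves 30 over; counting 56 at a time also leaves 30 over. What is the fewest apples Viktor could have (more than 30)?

N − 30 must be a common multiple of 52 and 56.
52 = 2^2 × 13
56 = 2^3 × 7
LCM(52, 56) = 2^3 × 7 × 13 = 728.
Smallest N > 30 is LCM + 30 = 728 + 30 = 758.

758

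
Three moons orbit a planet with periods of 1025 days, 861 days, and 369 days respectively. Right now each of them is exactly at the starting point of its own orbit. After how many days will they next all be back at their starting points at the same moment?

The first simultaneous occurrence is after LCM of the individual periods.
1025 = 5^2 × 41
861 = 3 × 7 × 41
369 = 3^2 × 41
LCM(1025, 861, 369) = 3^2 × 5^2 × 7 × 41 = 64575.

64575 days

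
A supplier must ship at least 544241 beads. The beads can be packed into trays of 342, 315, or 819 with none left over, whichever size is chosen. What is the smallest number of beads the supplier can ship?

622440

The number of beads must be a common multiple of 342, 315, and 819, so a multiple of their LCM.
342 = 2 × 3^2 × 19
315 = 3^2 × 5 × 7
819 = 3^2 × 7 × 13
LCM(342, 315, 819) = 2 × 3^2 × 5 × 7 × 13 × 19 = 155610.
Smallest multiple of 155610 that is ≥ 544241: ⌈544241/155610⌉ × 155610 = 4 × 155610 = 622440.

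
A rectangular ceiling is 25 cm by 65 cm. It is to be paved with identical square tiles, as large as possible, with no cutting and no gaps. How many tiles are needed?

65

Tile side = gcd(25, 65).
25 = 5^2
65 = 5 × 13
gcd(25, 65) = 5.
Tiles: (25/5) × (65/5) = 5 × 13 = 65.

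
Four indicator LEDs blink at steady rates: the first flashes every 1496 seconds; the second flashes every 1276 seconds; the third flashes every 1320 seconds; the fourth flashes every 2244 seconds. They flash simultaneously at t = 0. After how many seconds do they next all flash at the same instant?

650760 seconds

They coincide at every common multiple of the periods; the first is the LCM.
1496 = 2^3 × 11 × 17
1276 = 2^2 × 11 × 29
1320 = 2^3 × 3 × 5 × 11
2244 = 2^2 × 3 × 11 × 17
LCM(1496, 1276, 1320, 2244) = 2^3 × 3 × 5 × 11 × 17 × 29 = 650760.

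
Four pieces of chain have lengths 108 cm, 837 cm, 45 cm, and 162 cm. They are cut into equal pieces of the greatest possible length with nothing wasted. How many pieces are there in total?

128

Piece length = gcd(108, 837, 45, 162).
108 = 2^2 × 3^3
837 = 3^3 × 31
45 = 3^2 × 5
162 = 2 × 3^4
gcd(108, 837, 45, 162) = 3^2 = 9.
Total pieces = 108/9 + 837/9 + 45/9 + 162/9 = 12 + 93 + 5 + 18 = 128.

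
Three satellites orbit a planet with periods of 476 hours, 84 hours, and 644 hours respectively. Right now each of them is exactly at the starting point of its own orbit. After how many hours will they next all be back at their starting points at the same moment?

32844 hours

We need the least common multiple of the intervals.
476 = 2^2 × 7 × 17
84 = 2^2 × 3 × 7
644 = 2^2 × 7 × 23
LCM(476, 84, 644) = 2^2 × 3 × 7 × 17 × 23 = 32844.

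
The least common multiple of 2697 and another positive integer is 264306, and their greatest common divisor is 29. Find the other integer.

gcd × lcm = product of the two integers, so the other integer is (29 × 264306) / 2697 = 2842.

2842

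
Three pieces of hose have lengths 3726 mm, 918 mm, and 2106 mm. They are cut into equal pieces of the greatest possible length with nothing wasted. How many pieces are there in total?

Piece length = gcd(3726, 918, 2106).
3726 = 2 × 3^4 × 23
918 = 2 × 3^3 × 17
2106 = 2 × 3^4 × 13
gcd(3726, 918, 2106) = 2 × 3^3 = 54.
Total pieces = 3726/54 + 918/54 + 2106/54 = 69 + 17 + 39 = 125.

125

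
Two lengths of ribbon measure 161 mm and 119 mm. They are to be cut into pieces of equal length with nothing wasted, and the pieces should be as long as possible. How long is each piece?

7 mm

By the Euclidean algorithm:
161 = 1 × 119 + 42
119 = 2 × 42 + 35
42 = 1 × 35 + 7
35 = 5 × 7 + 0
gcd(161, 119) = 7.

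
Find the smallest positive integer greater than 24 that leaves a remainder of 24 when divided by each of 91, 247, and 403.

53623

N − 24 must be a common multiple of 91, 247, and 403.
91 = 7 × 13
247 = 13 × 19
403 = 13 × 31
LCM(91, 247, 403) = 7 × 13 × 19 × 31 = 53599.
Smallest N > 24 is LCM + 24 = 53599 + 24 = 53623.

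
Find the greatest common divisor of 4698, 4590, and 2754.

4698 = 2 × 3^4 × 29
4590 = 2 × 3^3 × 5 × 17
2754 = 2 × 3^4 × 17
gcd(4698, 4590, 2754) = 2 × 3^3 = 54.

54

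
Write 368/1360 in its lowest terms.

368 = 2^4 × 23
1360 = 2^4 × 5 × 17
gcd(368, 1360) = 2^4 = 16.
Divide numerator and denominator by 16: 368/1360 = 23/85.

23/85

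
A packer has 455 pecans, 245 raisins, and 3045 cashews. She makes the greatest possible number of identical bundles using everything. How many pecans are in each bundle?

Number of bundles = gcd(455, 245, 3045).
455 = 5 × 7 × 13
245 = 5 × 7^2
3045 = 3 × 5 × 7 × 29
gcd(455, 245, 3045) = 5 × 7 = 35.
pecans per bundle = 455 / 35 = 13.

13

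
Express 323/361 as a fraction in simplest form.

17/19

323 = 17 × 19
361 = 19^2
gcd(323, 361) = 19.
Divide numerator and denominator by 19: 323/361 = 17/19.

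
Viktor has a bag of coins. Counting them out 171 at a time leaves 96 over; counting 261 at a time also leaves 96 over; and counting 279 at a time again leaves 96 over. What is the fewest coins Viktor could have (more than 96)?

N − 96 must be a common multiple of 171, 261, and 279.
171 = 3^2 × 19
261 = 3^2 × 29
279 = 3^2 × 31
LCM(171, 261, 279) = 3^2 × 19 × 29 × 31 = 153729.
Smallest N > 96 is LCM + 96 = 153729 + 96 = 153825.

153825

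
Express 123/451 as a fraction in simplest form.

123 = 3 × 41
451 = 11 × 41
gcd(123, 451) = 41.
Divide numerator and denominator by 41: 123/451 = 3/11.

3/11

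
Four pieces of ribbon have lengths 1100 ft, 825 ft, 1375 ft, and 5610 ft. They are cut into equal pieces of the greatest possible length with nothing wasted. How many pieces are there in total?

Piece length = gcd(1100, 825, 1375, 5610).
1100 = 2^2 × 5^2 × 11
825 = 3 × 5^2 × 11
1375 = 5^3 × 11
5610 = 2 × 3 × 5 × 11 × 17
gcd(1100, 825, 1375, 5610) = 5 × 11 = 55.
Total pieces = 1100/55 + 825/55 + 1375/55 + 5610/55 = 20 + 15 + 25 + 102 = 162.

162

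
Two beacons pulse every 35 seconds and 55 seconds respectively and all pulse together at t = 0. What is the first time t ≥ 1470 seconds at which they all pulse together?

1540 seconds

Joint pulses occur at multiples of LCM(35, 55).
35 = 5 × 7
55 = 5 × 11
LCM(35, 55) = 5 × 7 × 11 = 385.
Smallest multiple of 385 that is ≥ 1470: ⌈1470/385⌉ × 385 = 4 × 385 = 1540.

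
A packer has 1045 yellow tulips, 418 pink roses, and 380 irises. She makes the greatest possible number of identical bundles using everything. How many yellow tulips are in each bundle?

55

Number of bundles = gcd(1045, 418, 380).
1045 = 5 × 11 × 19
418 = 2 × 11 × 19
380 = 2^2 × 5 × 19
gcd(1045, 418, 380) = 19.
yellow tulips per bundle = 1045 / 19 = 55.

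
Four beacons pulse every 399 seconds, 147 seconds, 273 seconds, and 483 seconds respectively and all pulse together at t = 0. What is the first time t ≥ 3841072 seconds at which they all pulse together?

4175535 seconds

Joint pulses occur at multiples of LCM(399, 147, 273, 483).
399 = 3 × 7 × 19
147 = 3 × 7^2
273 = 3 × 7 × 13
483 = 3 × 7 × 23
LCM(399, 147, 273, 483) = 3 × 7^2 × 13 × 19 × 23 = 835107.
Smallest multiple of 835107 that is ≥ 3841072: ⌈3841072/835107⌉ × 835107 = 5 × 835107 = 4175535.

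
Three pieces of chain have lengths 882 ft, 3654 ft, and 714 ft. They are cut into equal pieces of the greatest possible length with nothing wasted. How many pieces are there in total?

125

Piece length = gcd(882, 3654, 714).
882 = 2 × 3^2 × 7^2
3654 = 2 × 3^2 × 7 × 29
714 = 2 × 3 × 7 × 17
gcd(882, 3654, 714) = 2 × 3 × 7 = 42.
Total pieces = 882/42 + 3654/42 + 714/42 = 21 + 87 + 17 = 125.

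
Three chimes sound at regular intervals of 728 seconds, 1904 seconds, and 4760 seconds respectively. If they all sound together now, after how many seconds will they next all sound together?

The first simultaneous occurrence is after LCM of the individual periods.
728 = 2^3 × 7 × 13
1904 = 2^4 × 7 × 17
4760 = 2^3 × 5 × 7 × 17
LCM(728, 1904, 4760) = 2^4 × 5 × 7 × 13 × 17 = 123760.

123760 seconds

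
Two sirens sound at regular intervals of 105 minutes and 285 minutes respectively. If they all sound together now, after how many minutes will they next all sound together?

We need the least common multiple of the intervals.
105 = 3 × 5 × 7
285 = 3 × 5 × 19
LCM(105, 285) = 3 × 5 × 7 × 19 = 1995.

1995 minutes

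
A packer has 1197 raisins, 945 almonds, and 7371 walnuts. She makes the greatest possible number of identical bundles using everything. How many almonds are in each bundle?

Number of bundles = gcd(1197, 945, 7371).
1197 = 3^2 × 7 × 19
945 = 3^3 × 5 × 7
7371 = 3^4 × 7 × 13
gcd(1197, 945, 7371) = 3^2 × 7 = 63.
almonds per bundle = 945 / 63 = 15.

15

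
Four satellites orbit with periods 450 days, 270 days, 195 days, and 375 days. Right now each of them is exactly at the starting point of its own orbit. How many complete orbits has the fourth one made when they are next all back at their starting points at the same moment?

234 orbits

All finish a whole number of cycles simultaneously at t = LCM of the periods.
450 = 2 × 3^2 × 5^2
270 = 2 × 3^3 × 5
195 = 3 × 5 × 13
375 = 3 × 5^3
LCM(450, 270, 195, 375) = 2 × 3^3 × 5^3 × 13 = 87750.
Orbits for period 375: 87750 / 375 = 234.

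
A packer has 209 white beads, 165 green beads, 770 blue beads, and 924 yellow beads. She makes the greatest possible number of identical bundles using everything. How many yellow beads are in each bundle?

84

Number of bundles = gcd(209, 165, 770, 924).
209 = 11 × 19
165 = 3 × 5 × 11
770 = 2 × 5 × 7 × 11
924 = 2^2 × 3 × 7 × 11
gcd(209, 165, 770, 924) = 11.
yellow beads per bundle = 924 / 11 = 84.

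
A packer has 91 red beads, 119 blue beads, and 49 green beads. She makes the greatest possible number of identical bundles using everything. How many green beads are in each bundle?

Number of bundles = gcd(91, 119, 49).
91 = 7 × 13
119 = 7 × 17
49 = 7^2
gcd(91, 119, 49) = 7.
green beads per bundle = 49 / 7 = 7.

7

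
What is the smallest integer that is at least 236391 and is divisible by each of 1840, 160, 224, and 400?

257600

The integer must be a common multiple of 1840, 160, 224, and 400, so a multiple of their LCM.
1840 = 2^4 × 5 × 23
160 = 2^5 × 5
224 = 2^5 × 7
400 = 2^4 × 5^2
LCM(1840, 160, 224, 400) = 2^5 × 5^2 × 7 × 23 = 128800.
Smallest multiple of 128800 that is ≥ 236391: ⌈236391/128800⌉ × 128800 = 2 × 128800 = 257600.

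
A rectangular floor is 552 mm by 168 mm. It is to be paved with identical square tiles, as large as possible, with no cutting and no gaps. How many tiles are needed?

161

Tile side = gcd(552, 168).
552 = 2^3 × 3 × 23
168 = 2^3 × 3 × 7
gcd(552, 168) = 2^3 × 3 = 24.
Tiles: (552/24) × (168/24) = 23 × 7 = 161.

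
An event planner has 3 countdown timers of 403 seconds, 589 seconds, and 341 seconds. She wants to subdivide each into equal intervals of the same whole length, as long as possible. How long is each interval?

The interval must divide each timer length; the longest such is the gcd.
403 = 13 × 31
589 = 19 × 31
341 = 11 × 31
gcd(403, 589, 341) = 31.

31 seconds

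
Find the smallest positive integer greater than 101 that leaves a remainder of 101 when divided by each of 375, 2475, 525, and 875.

86726

N − 101 must be a common multiple of 375, 2475, 525, and 875.
375 = 3 × 5^3
2475 = 3^2 × 5^2 × 11
525 = 3 × 5^2 × 7
875 = 5^3 × 7
LCM(375, 2475, 525, 875) = 3^2 × 5^3 × 7 × 11 = 86625.
Smallest N > 101 is LCM + 101 = 86625 + 101 = 86726.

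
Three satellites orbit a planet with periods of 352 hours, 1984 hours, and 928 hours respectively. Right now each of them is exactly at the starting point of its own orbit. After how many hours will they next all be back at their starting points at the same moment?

632896 hours

The first simultaneous occurrence is after LCM of the individual periods.
352 = 2^5 × 11
1984 = 2^6 × 31
928 = 2^5 × 29
LCM(352, 1984, 928) = 2^6 × 11 × 29 × 31 = 632896.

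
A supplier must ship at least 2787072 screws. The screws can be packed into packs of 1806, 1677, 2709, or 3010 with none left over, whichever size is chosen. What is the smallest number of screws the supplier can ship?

The number of screws must be a common multiple of 1806, 1677, 2709, and 3010, so a multiple of their LCM.
1806 = 2 × 3 × 7 × 43
1677 = 3 × 13 × 43
2709 = 3^2 × 7 × 43
3010 = 2 × 5 × 7 × 43
LCM(1806, 1677, 2709, 3010) = 2 × 3^2 × 5 × 7 × 13 × 43 = 352170.
Smallest multiple of 352170 that is ≥ 2787072: ⌈2787072/352170⌉ × 352170 = 8 × 352170 = 2817360.

2817360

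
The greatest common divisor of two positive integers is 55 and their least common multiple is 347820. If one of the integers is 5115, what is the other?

3740

For two integers, gcd × lcm = product, so the other is (55 × 347820) / 5115 = 19130100 / 5115 = 3740.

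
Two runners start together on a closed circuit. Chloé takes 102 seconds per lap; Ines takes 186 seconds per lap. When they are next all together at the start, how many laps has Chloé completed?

31 laps

They are all back at their starting positions together after one LCM of the periods.
102 = 2 × 3 × 17
186 = 2 × 3 × 31
LCM(102, 186) = 2 × 3 × 17 × 31 = 3162.
Laps for period 102: 3162 / 102 = 31.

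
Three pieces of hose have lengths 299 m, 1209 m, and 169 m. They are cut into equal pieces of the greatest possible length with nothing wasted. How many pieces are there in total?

129

Piece length = gcd(299, 1209, 169).
299 = 13 × 23
1209 = 3 × 13 × 31
169 = 13^2
gcd(299, 1209, 169) = 13.
Total pieces = 299/13 + 1209/13 + 169/13 = 23 + 93 + 13 = 129.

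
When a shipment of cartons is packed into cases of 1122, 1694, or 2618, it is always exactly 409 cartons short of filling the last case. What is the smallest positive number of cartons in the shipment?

Being 409 short of a full case of size k means N ≡ −409 (mod k), i.e. N + 409 is a multiple of each size.
1122 = 2 × 3 × 11 × 17
1694 = 2 × 7 × 11^2
2618 = 2 × 7 × 11 × 17
LCM(1122, 1694, 2618) = 2 × 3 × 7 × 11^2 × 17 = 86394.
Smallest positive N is 86394 − 409 = 85985.

85985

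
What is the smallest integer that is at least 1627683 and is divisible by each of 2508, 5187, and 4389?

1825824

The integer must be a common multiple of 2508, 5187, and 4389, so a multiple of their LCM.
2508 = 2^2 × 3 × 11 × 19
5187 = 3 × 7 × 13 × 19
4389 = 3 × 7 × 11 × 19
LCM(2508, 5187, 4389) = 2^2 × 3 × 7 × 11 × 13 × 19 = 228228.
Smallest multiple of 228228 that is ≥ 1627683: ⌈1627683/228228⌉ × 228228 = 8 × 228228 = 1825824.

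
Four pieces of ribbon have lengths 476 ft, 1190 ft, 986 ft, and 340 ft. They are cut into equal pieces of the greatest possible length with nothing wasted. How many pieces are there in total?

88

Piece length = gcd(476, 1190, 986, 340).
476 = 2^2 × 7 × 17
1190 = 2 × 5 × 7 × 17
986 = 2 × 17 × 29
340 = 2^2 × 5 × 17
gcd(476, 1190, 986, 340) = 2 × 17 = 34.
Total pieces = 476/34 + 1190/34 + 986/34 + 340/34 = 14 + 35 + 29 + 10 = 88.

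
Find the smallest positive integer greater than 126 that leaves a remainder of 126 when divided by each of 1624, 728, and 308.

232358

N − 126 must be a common multiple of 1624, 728, and 308.
1624 = 2^3 × 7 × 29
728 = 2^3 × 7 × 13
308 = 2^2 × 7 × 11
LCM(1624, 728, 308) = 2^3 × 7 × 11 × 13 × 29 = 232232.
Smallest N > 126 is LCM + 126 = 232232 + 126 = 232358.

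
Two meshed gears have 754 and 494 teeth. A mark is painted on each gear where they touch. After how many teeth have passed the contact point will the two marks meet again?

14326 teeth

The first simultaneous occurrence is after LCM of the individual periods.
754 = 2 × 13 × 29
494 = 2 × 13 × 19
LCM(754, 494) = 2 × 13 × 19 × 29 = 14326.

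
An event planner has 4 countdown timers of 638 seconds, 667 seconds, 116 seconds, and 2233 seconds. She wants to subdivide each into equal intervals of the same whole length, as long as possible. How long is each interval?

29 seconds

The interval must divide each timer length; the longest such is the gcd.
638 = 2 × 11 × 29
667 = 23 × 29
116 = 2^2 × 29
2233 = 7 × 11 × 29
gcd(638, 667, 116, 2233) = 29.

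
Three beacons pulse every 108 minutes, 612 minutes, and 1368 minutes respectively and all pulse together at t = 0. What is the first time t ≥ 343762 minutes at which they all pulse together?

348840 minutes

Joint pulses occur at multiples of LCM(108, 612, 1368).
108 = 2^2 × 3^3
612 = 2^2 × 3^2 × 17
1368 = 2^3 × 3^2 × 19
LCM(108, 612, 1368) = 2^3 × 3^3 × 17 × 19 = 69768.
Smallest multiple of 69768 that is ≥ 343762: ⌈343762/69768⌉ × 69768 = 5 × 69768 = 348840.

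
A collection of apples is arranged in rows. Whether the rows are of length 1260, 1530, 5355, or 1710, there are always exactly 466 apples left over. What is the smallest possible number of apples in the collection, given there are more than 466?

N − 466 must be a common multiple of 1260, 1530, 5355, and 1710.
1260 = 2^2 × 3^2 × 5 × 7
1530 = 2 × 3^2 × 5 × 17
5355 = 3^2 × 5 × 7 × 17
1710 = 2 × 3^2 × 5 × 19
LCM(1260, 1530, 5355, 1710) = 2^2 × 3^2 × 5 × 7 × 17 × 19 = 406980.
Smallest N > 466 is LCM + 466 = 406980 + 466 = 407446.

407446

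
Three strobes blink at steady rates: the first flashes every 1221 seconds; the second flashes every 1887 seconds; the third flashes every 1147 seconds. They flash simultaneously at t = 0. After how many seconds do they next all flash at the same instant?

643467 seconds

They coincide at every common multiple of the periods; the first is the LCM.
1221 = 3 × 11 × 37
1887 = 3 × 17 × 37
1147 = 31 × 37
LCM(1221, 1887, 1147) = 3 × 11 × 17 × 31 × 37 = 643467.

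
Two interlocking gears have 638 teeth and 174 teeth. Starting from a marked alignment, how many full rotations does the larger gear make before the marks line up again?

3 rotations

All finish a whole number of cycles simultaneously at t = LCM of the periods.
638 = 2 × 11 × 29
174 = 2 × 3 × 29
LCM(638, 174) = 2 × 3 × 11 × 29 = 1914.
Rotations for period 638: 1914 / 638 = 3.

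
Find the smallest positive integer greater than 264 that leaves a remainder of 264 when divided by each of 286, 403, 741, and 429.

N − 264 must be a common multiple of 286, 403, 741, and 429.
286 = 2 × 11 × 13
403 = 13 × 31
741 = 3 × 13 × 19
429 = 3 × 11 × 13
LCM(286, 403, 741, 429) = 2 × 3 × 11 × 13 × 19 × 31 = 505362.
Smallest N > 264 is LCM + 264 = 505362 + 264 = 505626.

505626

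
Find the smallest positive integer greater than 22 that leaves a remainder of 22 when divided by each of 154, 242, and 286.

N − 22 must be a common multiple of 154, 242, and 286.
154 = 2 × 7 × 11
242 = 2 × 11^2
286 = 2 × 11 × 13
LCM(154, 242, 286) = 2 × 7 × 11^2 × 13 = 22022.
Smallest N > 22 is LCM + 22 = 22022 + 22 = 22044.

22044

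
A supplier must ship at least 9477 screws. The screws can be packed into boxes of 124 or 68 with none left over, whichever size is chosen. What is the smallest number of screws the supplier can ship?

10540

The number of screws must be a common multiple of 124 and 68, so a multiple of their LCM.
124 = 2^2 × 31
68 = 2^2 × 17
LCM(124, 68) = 2^2 × 17 × 31 = 2108.
Smallest multiple of 2108 that is ≥ 9477: ⌈9477/2108⌉ × 2108 = 5 × 2108 = 10540.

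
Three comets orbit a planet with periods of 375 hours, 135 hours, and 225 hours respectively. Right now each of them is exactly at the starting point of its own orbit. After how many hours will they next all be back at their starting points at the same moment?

3375 hours

We need the least common multiple of the intervals.
375 = 3 × 5^3
135 = 3^3 × 5
225 = 3^2 × 5^2
LCM(375, 135, 225) = 3^3 × 5^3 = 3375.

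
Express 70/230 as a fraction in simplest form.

70 = 2 × 5 × 7
230 = 2 × 5 × 23
gcd(70, 230) = 2 × 5 = 10.
Divide numerator and denominator by 10: 70/230 = 7/23.

7/23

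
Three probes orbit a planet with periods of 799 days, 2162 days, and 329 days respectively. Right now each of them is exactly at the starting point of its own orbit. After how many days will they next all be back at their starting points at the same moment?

The first simultaneous occurrence is after LCM of the individual periods.
799 = 17 × 47
2162 = 2 × 23 × 47
329 = 7 × 47
LCM(799, 2162, 329) = 2 × 7 × 17 × 23 × 47 = 257278.

257278 days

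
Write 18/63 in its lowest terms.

2/7

18 = 2 × 3^2
63 = 3^2 × 7
gcd(18, 63) = 3^2 = 9.
Divide numerator and denominator by 9: 18/63 = 2/7.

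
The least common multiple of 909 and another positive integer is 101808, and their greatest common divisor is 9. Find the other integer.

gcd × lcm = product of the two integers, so the other integer is (9 × 101808) / 909 = 1008.

1008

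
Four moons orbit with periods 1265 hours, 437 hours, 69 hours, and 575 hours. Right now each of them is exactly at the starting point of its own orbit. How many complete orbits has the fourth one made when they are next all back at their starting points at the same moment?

627 orbits

All finish a whole number of cycles simultaneously at t = LCM of the periods.
1265 = 5 × 11 × 23
437 = 19 × 23
69 = 3 × 23
575 = 5^2 × 23
LCM(1265, 437, 69, 575) = 3 × 5^2 × 11 × 19 × 23 = 360525.
Orbits for period 575: 360525 / 575 = 627.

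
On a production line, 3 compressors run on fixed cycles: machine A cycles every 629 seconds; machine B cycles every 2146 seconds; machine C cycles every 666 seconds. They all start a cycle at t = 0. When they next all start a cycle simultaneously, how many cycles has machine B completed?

153 cycles

They are all back at their starting positions together after one LCM of the periods.
629 = 17 × 37
2146 = 2 × 29 × 37
666 = 2 × 3^2 × 37
LCM(629, 2146, 666) = 2 × 3^2 × 17 × 29 × 37 = 328338.
Cycles for period 2146: 328338 / 2146 = 153.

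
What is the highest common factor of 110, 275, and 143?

110 = 2 × 5 × 11
275 = 5^2 × 11
143 = 11 × 13
gcd(110, 275, 143) = 11.

11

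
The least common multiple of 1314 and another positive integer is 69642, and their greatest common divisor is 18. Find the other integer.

gcd × lcm = product of the two integers, so the other integer is (18 × 69642) / 1314 = 954.

954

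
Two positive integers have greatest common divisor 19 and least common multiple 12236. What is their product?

232484

For any two positive integers, gcd × lcm = product = 19 × 12236 = 232484.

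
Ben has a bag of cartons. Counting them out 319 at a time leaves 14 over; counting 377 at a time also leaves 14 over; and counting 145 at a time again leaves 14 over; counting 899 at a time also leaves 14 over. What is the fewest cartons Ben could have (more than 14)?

N − 14 must be a common multiple of 319, 377, 145, and 899.
319 = 11 × 29
377 = 13 × 29
145 = 5 × 29
899 = 29 × 31
LCM(319, 377, 145, 899) = 5 × 11 × 13 × 29 × 31 = 642785.
Smallest N > 14 is LCM + 14 = 642785 + 14 = 642799.

642799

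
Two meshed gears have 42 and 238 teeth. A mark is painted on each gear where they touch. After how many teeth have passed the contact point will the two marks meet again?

714 teeth

The first simultaneous occurrence is after LCM of the individual periods.
42 = 2 × 3 × 7
238 = 2 × 7 × 17
LCM(42, 238) = 2 × 3 × 7 × 17 = 714.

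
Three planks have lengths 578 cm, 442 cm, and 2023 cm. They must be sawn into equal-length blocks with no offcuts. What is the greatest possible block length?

17 cm

This is the greatest common divisor of 578, 442, and 2023.
578 = 2 × 17^2
442 = 2 × 13 × 17
2023 = 7 × 17^2
gcd(578, 442, 2023) = 17.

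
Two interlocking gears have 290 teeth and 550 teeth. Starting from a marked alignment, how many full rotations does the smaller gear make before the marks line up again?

55 rotations

The first common completion time is the LCM of the periods.
290 = 2 × 5 × 29
550 = 2 × 5^2 × 11
LCM(290, 550) = 2 × 5^2 × 11 × 29 = 15950.
Rotations for period 290: 15950 / 290 = 55.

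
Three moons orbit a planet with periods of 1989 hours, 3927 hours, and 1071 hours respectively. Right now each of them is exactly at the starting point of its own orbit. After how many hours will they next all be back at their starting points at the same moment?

The first simultaneous occurrence is after LCM of the individual periods.
1989 = 3^2 × 13 × 17
3927 = 3 × 7 × 11 × 17
1071 = 3^2 × 7 × 17
LCM(1989, 3927, 1071) = 3^2 × 7 × 11 × 13 × 17 = 153153.

153153 hours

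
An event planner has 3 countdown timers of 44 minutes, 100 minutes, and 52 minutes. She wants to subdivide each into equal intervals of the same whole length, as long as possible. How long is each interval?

The interval must divide each timer length; the longest such is the gcd.
44 = 2^2 × 11
100 = 2^2 × 5^2
52 = 2^2 × 13
gcd(44, 100, 52) = 2^2 = 4.

4 minutes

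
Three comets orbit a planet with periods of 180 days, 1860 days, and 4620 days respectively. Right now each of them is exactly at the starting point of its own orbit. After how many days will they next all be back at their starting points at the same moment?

429660 days

The first simultaneous occurrence is after LCM of the individual periods.
180 = 2^2 × 3^2 × 5
1860 = 2^2 × 3 × 5 × 31
4620 = 2^2 × 3 × 5 × 7 × 11
LCM(180, 1860, 4620) = 2^2 × 3^2 × 5 × 7 × 11 × 31 = 429660.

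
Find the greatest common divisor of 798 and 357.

798 = 2 × 3 × 7 × 19
357 = 3 × 7 × 17
gcd(798, 357) = 3 × 7 = 21.

21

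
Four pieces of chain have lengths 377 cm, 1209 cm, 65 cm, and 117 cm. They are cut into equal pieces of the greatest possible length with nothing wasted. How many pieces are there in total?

136

Piece length = gcd(377, 1209, 65, 117).
377 = 13 × 29
1209 = 3 × 13 × 31
65 = 5 × 13
117 = 3^2 × 13
gcd(377, 1209, 65, 117) = 13.
Total pieces = 377/13 + 1209/13 + 65/13 + 117/13 = 29 + 93 + 5 + 9 = 136.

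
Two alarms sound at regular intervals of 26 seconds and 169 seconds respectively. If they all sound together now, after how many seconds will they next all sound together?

They coincide at every common multiple of the periods; the first is the LCM.
26 = 2 × 13
169 = 13^2
LCM(26, 169) = 2 × 13^2 = 338.

338 seconds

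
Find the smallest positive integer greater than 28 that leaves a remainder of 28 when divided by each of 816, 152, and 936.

604684

N − 28 must be a common multiple of 816, 152, and 936.
816 = 2^4 × 3 × 17
152 = 2^3 × 19
936 = 2^3 × 3^2 × 13
LCM(816, 152, 936) = 2^4 × 3^2 × 13 × 17 × 19 = 604656.
Smallest N > 28 is LCM + 28 = 604656 + 28 = 604684.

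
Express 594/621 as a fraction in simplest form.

594 = 2 × 3^3 × 11
621 = 3^3 × 23
gcd(594, 621) = 3^3 = 27.
Divide numerator and denominator by 27: 594/621 = 22/23.

22/23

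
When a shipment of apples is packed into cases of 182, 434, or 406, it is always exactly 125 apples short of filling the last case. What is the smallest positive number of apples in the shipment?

163493

Being 125 short of a full case of size k means N ≡ −125 (mod k), i.e. N + 125 is a multiple of each size.
182 = 2 × 7 × 13
434 = 2 × 7 × 31
406 = 2 × 7 × 29
LCM(182, 434, 406) = 2 × 7 × 13 × 29 × 31 = 163618.
Smallest positive N is 163618 − 125 = 163493.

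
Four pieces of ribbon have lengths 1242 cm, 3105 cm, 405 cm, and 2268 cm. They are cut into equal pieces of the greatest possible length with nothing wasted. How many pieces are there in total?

260

Piece length = gcd(1242, 3105, 405, 2268).
1242 = 2 × 3^3 × 23
3105 = 3^3 × 5 × 23
405 = 3^4 × 5
2268 = 2^2 × 3^4 × 7
gcd(1242, 3105, 405, 2268) = 3^3 = 27.
Total pieces = 1242/27 + 3105/27 + 405/27 + 2268/27 = 46 + 115 + 15 + 84 = 260.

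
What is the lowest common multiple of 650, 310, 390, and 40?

241800

650 = 2 × 5^2 × 13
310 = 2 × 5 × 31
390 = 2 × 3 × 5 × 13
40 = 2^3 × 5
LCM(650, 310, 390, 40) = 2^3 × 3 × 5^2 × 13 × 31 = 241800.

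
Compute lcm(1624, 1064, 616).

1624 = 2^3 × 7 × 29
1064 = 2^3 × 7 × 19
616 = 2^3 × 7 × 11
LCM(1624, 1064, 616) = 2^3 × 7 × 11 × 19 × 29 = 339416.

339416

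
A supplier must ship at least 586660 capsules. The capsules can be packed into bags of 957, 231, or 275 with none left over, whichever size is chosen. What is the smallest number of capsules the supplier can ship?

The number of capsules must be a common multiple of 957, 231, and 275, so a multiple of their LCM.
957 = 3 × 11 × 29
231 = 3 × 7 × 11
275 = 5^2 × 11
LCM(957, 231, 275) = 3 × 5^2 × 7 × 11 × 29 = 167475.
Smallest multiple of 167475 that is ≥ 586660: ⌈586660/167475⌉ × 167475 = 4 × 167475 = 669900.

669900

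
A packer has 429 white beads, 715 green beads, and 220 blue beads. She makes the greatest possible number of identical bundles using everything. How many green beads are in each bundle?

65

Number of bundles = gcd(429, 715, 220).
429 = 3 × 11 × 13
715 = 5 × 11 × 13
220 = 2^2 × 5 × 11
gcd(429, 715, 220) = 11.
green beads per bundle = 715 / 11 = 65.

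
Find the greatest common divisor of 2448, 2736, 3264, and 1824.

2448 = 2^4 × 3^2 × 17
2736 = 2^4 × 3^2 × 19
3264 = 2^6 × 3 × 17
1824 = 2^5 × 3 × 19
gcd(2448, 2736, 3264, 1824) = 2^4 × 3 = 48.

48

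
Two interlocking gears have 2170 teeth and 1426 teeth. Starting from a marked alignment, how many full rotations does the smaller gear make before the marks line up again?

35 rotations

The first common completion time is the LCM of the periods.
2170 = 2 × 5 × 7 × 31
1426 = 2 × 23 × 31
LCM(2170, 1426) = 2 × 5 × 7 × 23 × 31 = 49910.
Rotations for period 1426: 49910 / 1426 = 35.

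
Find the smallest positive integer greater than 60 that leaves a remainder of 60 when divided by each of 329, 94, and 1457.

N − 60 must be a common multiple of 329, 94, and 1457.
329 = 7 × 47
94 = 2 × 47
1457 = 31 × 47
LCM(329, 94, 1457) = 2 × 7 × 31 × 47 = 20398.
Smallest N > 60 is LCM + 60 = 20398 + 60 = 20458.

20458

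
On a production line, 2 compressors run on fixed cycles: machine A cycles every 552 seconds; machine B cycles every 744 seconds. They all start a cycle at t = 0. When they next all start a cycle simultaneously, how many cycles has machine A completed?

All finish a whole number of cycles simultaneously at t = LCM of the periods.
552 = 2^3 × 3 × 23
744 = 2^3 × 3 × 31
LCM(552, 744) = 2^3 × 3 × 23 × 31 = 17112.
Cycles for period 552: 17112 / 552 = 31.

31 cycles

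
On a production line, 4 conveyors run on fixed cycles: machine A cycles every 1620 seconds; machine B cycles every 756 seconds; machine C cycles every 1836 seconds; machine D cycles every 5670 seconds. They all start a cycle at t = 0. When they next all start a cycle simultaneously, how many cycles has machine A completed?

119 cycles

All finish a whole number of cycles simultaneously at t = LCM of the periods.
1620 = 2^2 × 3^4 × 5
756 = 2^2 × 3^3 × 7
1836 = 2^2 × 3^3 × 17
5670 = 2 × 3^4 × 5 × 7
LCM(1620, 756, 1836, 5670) = 2^2 × 3^4 × 5 × 7 × 17 = 192780.
Cycles for period 1620: 192780 / 1620 = 119.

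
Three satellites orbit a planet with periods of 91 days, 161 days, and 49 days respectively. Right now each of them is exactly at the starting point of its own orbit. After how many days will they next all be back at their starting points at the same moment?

We need the least common multiple of the intervals.
91 = 7 × 13
161 = 7 × 23
49 = 7^2
LCM(91, 161, 49) = 7^2 × 13 × 23 = 14651.

14651 days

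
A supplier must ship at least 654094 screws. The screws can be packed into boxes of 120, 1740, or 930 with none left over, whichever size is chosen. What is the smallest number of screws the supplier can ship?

755160

The number of screws must be a common multiple of 120, 1740, and 930, so a multiple of their LCM.
120 = 2^3 × 3 × 5
1740 = 2^2 × 3 × 5 × 29
930 = 2 × 3 × 5 × 31
LCM(120, 1740, 930) = 2^3 × 3 × 5 × 29 × 31 = 107880.
Smallest multiple of 107880 that is ≥ 654094: ⌈654094/107880⌉ × 107880 = 7 × 107880 = 755160.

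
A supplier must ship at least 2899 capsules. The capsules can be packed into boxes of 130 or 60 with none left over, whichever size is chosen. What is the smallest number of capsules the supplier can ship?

The number of capsules must be a common multiple of 130 and 60, so a multiple of their LCM.
130 = 2 × 5 × 13
60 = 2^2 × 3 × 5
LCM(130, 60) = 2^2 × 3 × 5 × 13 = 780.
Smallest multiple of 780 that is ≥ 2899: ⌈2899/780⌉ × 780 = 4 × 780 = 3120.

3120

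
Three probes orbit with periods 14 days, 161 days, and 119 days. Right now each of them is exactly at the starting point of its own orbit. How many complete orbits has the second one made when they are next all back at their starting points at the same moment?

34 orbits

The first common completion time is the LCM of the periods.
14 = 2 × 7
161 = 7 × 23
119 = 7 × 17
LCM(14, 161, 119) = 2 × 7 × 17 × 23 = 5474.
Orbits for period 161: 5474 / 161 = 34.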